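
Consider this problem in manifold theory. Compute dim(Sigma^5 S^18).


Each suspension raises dimension by 1: Sigma S^n = S^{n+1}.
Sigma^5 S^18 = S^{18+5} = S^23

23


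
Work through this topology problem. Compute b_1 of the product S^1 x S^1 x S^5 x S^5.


Each S^d has Poincare polynomial 1 + t^d.
The product S^1 x S^1 x S^5 x S^5 has Poincare polynomial prod(1+t^d_i).
Expanding: b_0=1, b_1=2, b_2=1, b_5=2, b_6=4, b_7=2, b_10=1, b_11=2, b_12=1.
b_1 = 2

2


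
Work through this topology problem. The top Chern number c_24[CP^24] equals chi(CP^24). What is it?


For any closed oriented manifold, <e(TM),[M]> = chi(M).
chi(CP^24) = 24+1 = 25

25


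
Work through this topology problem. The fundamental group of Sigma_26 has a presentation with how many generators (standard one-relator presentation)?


Standard presentation: pi_1(Sigma_g) = <a_1,b_1,...,a_g,b_g | [a_1,b_1]...[a_g,b_g] = 1>.
Number of generators = 2g = 2*26 = 52

52


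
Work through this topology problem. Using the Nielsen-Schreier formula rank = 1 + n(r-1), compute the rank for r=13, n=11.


Nielsen-Schreier: an index-n subgroup of F_r is free of rank 1 + n(r-1).
Equivalently: chi(cover) = n*chi(base); chi(vee_r S^1) = 1 - 13 = -12.
chi(E) = 11*(-12) = -132; rank = 1 - chi(E) = 1 - (-132) = 133.
rank = 1 + 11*(13-1) = 1 + 132 = 133

133


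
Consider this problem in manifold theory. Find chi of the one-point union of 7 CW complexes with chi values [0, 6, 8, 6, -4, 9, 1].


chi(A v B) = chi(A) + chi(B) - 1 (one point identified).
For 7 spaces: chi = (sum chi_i) - (7 - 1).
sum = 26; chi = 26 - 6 = 20

20


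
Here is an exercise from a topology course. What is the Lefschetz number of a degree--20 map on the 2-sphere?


On S^2: L(f) = tr(f_0*) + (-1)^2 tr(f_2*) = 1 + (-1)^2 * deg(f).
L(f) = 1 + (-1)^2 * -20 = 1 + -20 = -19

-19


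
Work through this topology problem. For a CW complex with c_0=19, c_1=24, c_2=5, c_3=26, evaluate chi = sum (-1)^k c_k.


chi = sum_k (-1)^k c_k.
= (-1)^0*19 + (-1)^1*24 + (-1)^2*5 + (-1)^3*26
= (19) + (-24) + (5) + (-26)
= -26

-26


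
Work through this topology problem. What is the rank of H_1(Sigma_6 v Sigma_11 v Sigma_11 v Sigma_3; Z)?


For a wedge X v Y: reduced H_k(X v Y) = H_k(X) + H_k(Y).
Each Sigma_g contributes b_1 = 2g.
b_1 = 12 + 22 + 22 + 6 = 62

62


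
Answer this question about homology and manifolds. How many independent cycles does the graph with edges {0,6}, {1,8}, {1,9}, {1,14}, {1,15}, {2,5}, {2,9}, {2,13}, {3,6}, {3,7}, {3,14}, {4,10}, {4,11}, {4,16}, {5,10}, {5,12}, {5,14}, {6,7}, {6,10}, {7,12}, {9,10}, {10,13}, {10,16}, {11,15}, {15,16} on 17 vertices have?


b_1 = E - V + (number of components).
E = 25, V = 17, components = 1.
b_1 = 25 - 17 + 1 = 9

9


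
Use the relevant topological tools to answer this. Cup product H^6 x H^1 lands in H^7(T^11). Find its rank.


Cup product: H^p x H^q -> H^{p+q}; here p+q = 6+1 = 7.
rank H^k(T^n) = C(n,k).
C(11,7) = 330

330


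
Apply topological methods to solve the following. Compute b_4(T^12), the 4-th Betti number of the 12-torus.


By the Kunneth formula, b_k(T^n) = C(n,k).
b_4(T^12) = C(12,4).
C(12,4) = 12!/(4!*8!) = 495

495


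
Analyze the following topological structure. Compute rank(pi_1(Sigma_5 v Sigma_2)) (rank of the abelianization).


For a wedge: H_1(A v B) = H_1(A) + H_1(B).
b_1(Sigma_5) = 10, b_1(Sigma_2) = 4.
b_1 = 10 + 4 = 14

14


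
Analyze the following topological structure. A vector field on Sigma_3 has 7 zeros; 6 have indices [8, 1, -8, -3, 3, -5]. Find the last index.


Poincare-Hopf: sum of indices = chi(M).
chi(Sigma_3) = 2 - 2*3 = -4.
Sum of known indices = -4.
x = chi - (sum known) = -4 - (-4) = 0

0


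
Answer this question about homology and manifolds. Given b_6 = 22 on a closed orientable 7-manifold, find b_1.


Poincare duality for closed orientable n-manifolds: b_k = b_{n-k}.
Here n = 7, so b_1 = b_6 = 22

22


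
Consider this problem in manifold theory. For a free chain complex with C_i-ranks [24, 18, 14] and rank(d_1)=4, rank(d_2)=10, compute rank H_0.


rank H_k = rank(ker d_k) - rank(im d_{k+1}).
rank(ker d_0) = rank(C_0) - rank(d_0) = 24 - 0 = 24.
rank(im d_{0+1}) = 4.
rank H_0 = 24 - 4 = 20

20


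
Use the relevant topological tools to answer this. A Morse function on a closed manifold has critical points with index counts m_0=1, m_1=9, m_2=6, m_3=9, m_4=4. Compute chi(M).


Morse theory: chi(M) = sum_k (-1)^k m_k where m_k = #(index-k critical points).
= (1) + (-9) + (6) + (-9) + (4) = -7

-7


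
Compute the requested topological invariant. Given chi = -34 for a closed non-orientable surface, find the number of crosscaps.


chi = 2 - k for closed non-orientable surfaces with k crosscaps.
-34 = 2 - k
k = 2 - (-34) = 36

36


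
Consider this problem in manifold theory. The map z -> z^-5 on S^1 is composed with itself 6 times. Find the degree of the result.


deg(f) = -5. Degree is multiplicative: deg(f^6) = (deg f)^6.
deg(f^6) = (-5)^6 = 15625

15625


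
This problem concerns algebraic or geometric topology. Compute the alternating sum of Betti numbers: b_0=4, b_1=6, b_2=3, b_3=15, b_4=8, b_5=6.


chi = sum_k (-1)^k b_k.
= (4) + (-6) + (3) + (-15) + (8) + (-6)
= -12

-12


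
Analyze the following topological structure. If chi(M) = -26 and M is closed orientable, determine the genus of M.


chi = 2 - 2g for closed orientable surfaces.
-26 = 2 - 2g
2g = 2 - (-26) = 28
g = 14

14


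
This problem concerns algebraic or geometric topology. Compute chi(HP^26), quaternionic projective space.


HP^26 has one cell in each dimension 0, 4, ..., 4*26 (26+1 cells, all even-dim).
chi = 26 + 1 = 27

27


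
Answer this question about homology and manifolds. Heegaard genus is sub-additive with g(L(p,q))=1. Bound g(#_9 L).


Heegaard genus satisfies g(A#B) <= g(A) + g(B).
Each lens space has g = 1.
Upper bound: 9 * 1 = 9

9


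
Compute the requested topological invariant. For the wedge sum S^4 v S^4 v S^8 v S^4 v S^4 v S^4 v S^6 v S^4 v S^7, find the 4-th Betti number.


For a wedge of spheres, H_k (k>0) is free on one generator per sphere of dimension k.
Spheres of dimension 4: count = 6.
b_4 = 6

6


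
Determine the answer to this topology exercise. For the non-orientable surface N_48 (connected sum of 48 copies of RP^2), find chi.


For a non-orientable closed surface with k crosscaps: chi = 2 - k.
Here k = 48.
chi = 2 - 48 = -46

-46


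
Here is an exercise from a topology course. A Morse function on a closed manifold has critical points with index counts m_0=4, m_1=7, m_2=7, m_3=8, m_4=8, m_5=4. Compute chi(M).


Morse theory: chi(M) = sum_k (-1)^k m_k where m_k = #(index-k critical points).
= (4) + (-7) + (7) + (-8) + (8) + (-4) = 0

0


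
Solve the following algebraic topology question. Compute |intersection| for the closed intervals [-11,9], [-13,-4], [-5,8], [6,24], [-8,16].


Intersection = [max(a_i), min(b_i)] = [6, -4].
Since 6 > -4, the intersection is empty.
Length = 0

0


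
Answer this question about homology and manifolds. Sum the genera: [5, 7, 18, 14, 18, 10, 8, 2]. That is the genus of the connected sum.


Genus is additive under connected sum of orientable surfaces.
g = 5 + 7 + 18 + 14 + 18 + 10 + 8 + 2 = 82

82


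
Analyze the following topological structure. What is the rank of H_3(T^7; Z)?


By the Kunneth formula, b_k(T^n) = C(n,k).
b_3(T^7) = C(7,3).
C(7,3) = 7!/(3!*4!) = 35

35


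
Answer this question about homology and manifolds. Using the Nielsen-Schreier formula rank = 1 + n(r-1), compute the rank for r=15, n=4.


Nielsen-Schreier: an index-n subgroup of F_r is free of rank 1 + n(r-1).
Equivalently: chi(cover) = n*chi(base); chi(vee_r S^1) = 1 - 15 = -14.
chi(E) = 4*(-14) = -56; rank = 1 - chi(E) = 1 - (-56) = 57.
rank = 1 + 4*(15-1) = 1 + 56 = 57

57


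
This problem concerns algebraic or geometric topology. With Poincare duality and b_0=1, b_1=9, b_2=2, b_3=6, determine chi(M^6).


By Poincare duality b_k = b_{6-k}, so full Betti numbers: b_0=1, b_1=9, b_2=2, b_3=6, b_4=2, b_5=9, b_6=1.
chi = sum (-1)^k b_k = -18

-18


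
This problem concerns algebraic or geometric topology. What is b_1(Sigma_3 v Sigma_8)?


For a wedge: H_1(A v B) = H_1(A) + H_1(B).
b_1(Sigma_3) = 6, b_1(Sigma_8) = 16.
b_1 = 6 + 16 = 22

22


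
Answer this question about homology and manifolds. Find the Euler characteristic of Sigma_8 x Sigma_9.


chi(Sigma_8) = 2 - 2*8 = -14
chi(Sigma_9) = 2 - 2*9 = -16
chi(product) = (-14) * (-16) = 224

224


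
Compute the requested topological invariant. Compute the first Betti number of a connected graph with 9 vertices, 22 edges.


For a connected graph: rank(pi_1) = b_1 = E - V + 1 = 1 - chi.
chi = V - E = 9 - 22 = -13.
rank = 1 - (-13) = 22 - 9 + 1 = 14

14


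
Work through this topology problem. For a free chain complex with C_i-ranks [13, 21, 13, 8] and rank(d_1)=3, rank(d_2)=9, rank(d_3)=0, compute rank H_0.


rank H_k = rank(ker d_k) - rank(im d_{k+1}).
rank(ker d_0) = rank(C_0) - rank(d_0) = 13 - 0 = 13.
rank(im d_{0+1}) = 3.
rank H_0 = 13 - 3 = 10

10


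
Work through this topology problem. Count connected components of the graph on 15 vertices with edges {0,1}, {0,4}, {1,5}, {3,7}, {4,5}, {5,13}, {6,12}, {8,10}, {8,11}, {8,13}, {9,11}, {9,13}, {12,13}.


Run DFS/union-find over 15 vertices.
V = 15, E = 13.
Number of components = 4

4


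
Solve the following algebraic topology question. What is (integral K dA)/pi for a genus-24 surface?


Gauss-Bonnet: integral K dA = 2*pi*chi(M).
chi(Sigma_24) = 2 - 2*24 = -46.
(integral K dA)/pi = 2*chi = 2*(-46) = -92

-92


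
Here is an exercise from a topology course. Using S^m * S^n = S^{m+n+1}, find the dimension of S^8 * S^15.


Join of spheres: S^m * S^n = S^{m+n+1}.
dim = 8 + 15 + 1 = 24

24


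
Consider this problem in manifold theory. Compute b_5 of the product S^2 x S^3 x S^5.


Each S^d has Poincare polynomial 1 + t^d.
The product S^2 x S^3 x S^5 has Poincare polynomial prod(1+t^d_i).
Expanding: b_0=1, b_2=1, b_3=1, b_5=2, b_7=1, b_8=1, b_10=1.
b_5 = 2

2


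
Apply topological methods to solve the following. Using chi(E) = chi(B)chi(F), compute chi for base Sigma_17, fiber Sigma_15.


For a fiber bundle F -> E -> B (with CW structure): chi(E) = chi(B) * chi(F).
chi(Sigma_17) = -32, chi(Sigma_15) = -28.
chi(E) = (-32) * (-28) = 896

896


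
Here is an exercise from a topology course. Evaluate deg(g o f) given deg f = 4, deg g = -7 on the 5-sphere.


Degree is multiplicative under composition: deg(g o f) = deg(g) * deg(f).
= -7 * 4 = -28

-28


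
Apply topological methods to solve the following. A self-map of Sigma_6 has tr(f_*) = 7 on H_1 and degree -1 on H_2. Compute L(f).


L(f) = tr(f_0*) - tr(f_1*) + tr(f_2*).
= 1 - (7) + (-1)
= -7

-7


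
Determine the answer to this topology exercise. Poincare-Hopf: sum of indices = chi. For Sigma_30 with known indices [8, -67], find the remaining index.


Poincare-Hopf: sum of indices = chi(M).
chi(Sigma_30) = 2 - 2*30 = -58.
Sum of known indices = -59.
x = chi - (sum known) = -58 - (-59) = 1

1


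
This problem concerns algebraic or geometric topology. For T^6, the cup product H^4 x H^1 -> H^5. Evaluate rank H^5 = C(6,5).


Cup product: H^p x H^q -> H^{p+q}; here p+q = 4+1 = 5.
rank H^k(T^n) = C(n,k).
C(6,5) = 6

6


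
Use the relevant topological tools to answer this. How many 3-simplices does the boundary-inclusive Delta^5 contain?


Delta^5 has 5+1 vertices. A 3-face is a choice of 3+1 vertices.
f_3 = C(5+1, 3+1) = C(6,4) = 15

15


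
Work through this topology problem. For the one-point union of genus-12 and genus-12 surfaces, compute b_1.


For a wedge: H_1(A v B) = H_1(A) + H_1(B).
b_1(Sigma_12) = 24, b_1(Sigma_12) = 24.
b_1 = 24 + 24 = 48

48


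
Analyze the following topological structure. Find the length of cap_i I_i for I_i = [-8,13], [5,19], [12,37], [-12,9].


Intersection = [max(a_i), min(b_i)] = [12, 9].
Since 12 > 9, the intersection is empty.
Length = 0

0


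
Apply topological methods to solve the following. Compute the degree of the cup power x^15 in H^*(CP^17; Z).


|x| = 2 in H^*(CP^n).
|x^15| = 15 * |x| = 15 * 2 = 30

30


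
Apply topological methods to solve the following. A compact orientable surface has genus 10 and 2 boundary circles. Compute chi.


For a compact orientable surface with genus g and b boundary components: chi = 2 - 2g - b.
chi = 2 - 2*10 - 2 = 2 - 20 - 2 = -20

-20


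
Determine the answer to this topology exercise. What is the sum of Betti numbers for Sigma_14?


For Sigma_14: b_0 = 1, b_1 = 2g = 28, b_2 = 1.
Total = 1 + 28 + 1 = 30

30


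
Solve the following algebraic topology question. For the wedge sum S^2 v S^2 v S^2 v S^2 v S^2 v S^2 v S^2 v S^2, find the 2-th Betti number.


For a wedge of spheres, H_k (k>0) is free on one generator per sphere of dimension k.
Spheres of dimension 2: count = 8.
b_2 = 8

8


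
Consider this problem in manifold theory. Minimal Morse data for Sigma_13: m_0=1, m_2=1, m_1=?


A perfect Morse function has m_k = b_k.
For Sigma_13: b_0=1, b_1=2g=26, b_2=1.
Saddles m_1 = 2g = 26

26


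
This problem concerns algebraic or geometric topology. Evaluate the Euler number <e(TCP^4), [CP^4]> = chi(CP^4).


For any closed oriented manifold, <e(TM),[M]> = chi(M).
chi(CP^4) = 4+1 = 5

5


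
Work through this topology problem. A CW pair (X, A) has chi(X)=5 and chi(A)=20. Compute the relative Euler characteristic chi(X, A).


Relative Euler characteristic: chi(X, A) = chi(X) - chi(A).
= 5 - (20) = -15

-15


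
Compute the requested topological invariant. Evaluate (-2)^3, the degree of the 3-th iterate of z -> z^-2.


deg(f) = -2. Degree is multiplicative: deg(f^3) = (deg f)^3.
deg(f^3) = (-2)^3 = -8

-8


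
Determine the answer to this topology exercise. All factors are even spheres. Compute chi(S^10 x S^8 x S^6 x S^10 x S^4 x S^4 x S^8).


chi is multiplicative: chi(X x Y) = chi(X) chi(Y).
Each even-dim sphere has chi = 2. There are 7 factors.
chi = 2^7 = 128

128


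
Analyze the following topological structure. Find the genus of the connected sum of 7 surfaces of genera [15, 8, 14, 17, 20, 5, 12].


Genus is additive under connected sum of orientable surfaces.
g = 15 + 8 + 14 + 17 + 20 + 5 + 12 = 91

91


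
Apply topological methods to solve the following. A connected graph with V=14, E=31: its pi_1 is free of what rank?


For a connected graph: rank(pi_1) = b_1 = E - V + 1 = 1 - chi.
chi = V - E = 14 - 31 = -17.
rank = 1 - (-17) = 31 - 14 + 1 = 18

18


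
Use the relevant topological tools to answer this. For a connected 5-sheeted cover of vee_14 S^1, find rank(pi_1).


Nielsen-Schreier: an index-n subgroup of F_r is free of rank 1 + n(r-1).
Equivalently: chi(cover) = n*chi(base); chi(vee_r S^1) = 1 - 14 = -13.
chi(E) = 5*(-13) = -65; rank = 1 - chi(E) = 1 - (-65) = 66.
rank = 1 + 5*(14-1) = 1 + 65 = 66

66


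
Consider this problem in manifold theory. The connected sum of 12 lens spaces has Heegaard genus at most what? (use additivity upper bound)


Heegaard genus satisfies g(A#B) <= g(A) + g(B).
Each lens space has g = 1.
Upper bound: 12 * 1 = 12

12


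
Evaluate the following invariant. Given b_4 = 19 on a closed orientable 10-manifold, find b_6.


Poincare duality for closed orientable n-manifolds: b_k = b_{n-k}.
Here n = 10, so b_6 = b_4 = 19

19


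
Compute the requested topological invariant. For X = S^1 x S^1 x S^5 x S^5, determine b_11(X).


Each S^d has Poincare polynomial 1 + t^d.
The product S^1 x S^1 x S^5 x S^5 has Poincare polynomial prod(1+t^d_i).
Expanding: b_0=1, b_1=2, b_2=1, b_5=2, b_6=4, b_7=2, b_10=1, b_11=2, b_12=1.
b_11 = 2

2


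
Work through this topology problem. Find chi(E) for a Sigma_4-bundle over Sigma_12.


For a fiber bundle F -> E -> B (with CW structure): chi(E) = chi(B) * chi(F).
chi(Sigma_12) = -22, chi(Sigma_4) = -6.
chi(E) = (-22) * (-6) = 132

132


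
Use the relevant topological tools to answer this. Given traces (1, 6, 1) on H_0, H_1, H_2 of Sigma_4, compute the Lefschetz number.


L(f) = tr(f_0*) - tr(f_1*) + tr(f_2*).
= 1 - (6) + (1)
= -4

-4


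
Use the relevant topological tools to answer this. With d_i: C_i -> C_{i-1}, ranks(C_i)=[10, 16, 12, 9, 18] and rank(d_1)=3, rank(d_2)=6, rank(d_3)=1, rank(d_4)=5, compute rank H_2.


rank H_k = rank(ker d_k) - rank(im d_{k+1}).
rank(ker d_2) = rank(C_2) - rank(d_2) = 12 - 6 = 6.
rank(im d_{2+1}) = 1.
rank H_2 = 6 - 1 = 5

5


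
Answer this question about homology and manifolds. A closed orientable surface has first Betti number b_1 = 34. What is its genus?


For a closed orientable surface: b_1 = 2g.
34 = 2g
g = 34 / 2 = 17

17


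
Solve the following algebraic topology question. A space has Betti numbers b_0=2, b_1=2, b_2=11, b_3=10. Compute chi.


chi = sum_k (-1)^k b_k.
= (2) + (-2) + (11) + (-10)
= 1

1


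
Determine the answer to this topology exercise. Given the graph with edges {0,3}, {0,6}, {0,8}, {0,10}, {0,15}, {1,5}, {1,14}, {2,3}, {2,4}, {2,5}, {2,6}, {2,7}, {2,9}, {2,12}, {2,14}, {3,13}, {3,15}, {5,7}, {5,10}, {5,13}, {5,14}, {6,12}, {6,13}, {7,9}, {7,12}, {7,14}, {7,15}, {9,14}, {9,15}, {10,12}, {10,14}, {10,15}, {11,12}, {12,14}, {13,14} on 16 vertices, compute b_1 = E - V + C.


b_1 = E - V + (number of components).
E = 35, V = 16, components = 1.
b_1 = 35 - 16 + 1 = 20

20


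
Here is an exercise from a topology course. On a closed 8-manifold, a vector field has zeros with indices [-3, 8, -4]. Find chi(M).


Poincare-Hopf: chi(M) = sum of indices of zeros.
chi = (-3) + (8) + (-4) = 1

1


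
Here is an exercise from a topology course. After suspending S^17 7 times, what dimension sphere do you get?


Each suspension raises dimension by 1: Sigma S^n = S^{n+1}.
Sigma^7 S^17 = S^{17+7} = S^24

24


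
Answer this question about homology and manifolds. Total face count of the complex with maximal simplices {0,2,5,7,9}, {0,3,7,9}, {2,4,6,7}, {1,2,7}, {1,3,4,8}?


Each maximal simplex on m vertices has 2^m - 1 nonempty faces.
Take the union (dedupe shared faces).
Total distinct faces = 67

67


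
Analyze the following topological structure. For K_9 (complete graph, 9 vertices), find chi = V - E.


K_9: V = 9, E = C(9,2) = 36.
chi = V - E = 9 - 36 = -27

-27


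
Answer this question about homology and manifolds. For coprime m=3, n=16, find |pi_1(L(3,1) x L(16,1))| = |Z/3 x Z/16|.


pi_1(X x Y) = pi_1(X) x pi_1(Y).
pi_1(L(3,1)) = Z/3, pi_1(L(16,1)) = Z/16.
|Z/3 x Z/16| = 3 * 16 = 48

48


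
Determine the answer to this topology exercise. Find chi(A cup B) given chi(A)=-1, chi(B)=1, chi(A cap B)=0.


chi(A cup B) = chi(A) + chi(B) - chi(A cap B)
= -1 + (1) - (0)
= 0

0


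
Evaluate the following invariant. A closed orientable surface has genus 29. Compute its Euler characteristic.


For a closed orientable surface of genus g: chi = 2 - 2g.
Here g = 29.
chi = 2 - 2*29 = 2 - 58 = -56

-56


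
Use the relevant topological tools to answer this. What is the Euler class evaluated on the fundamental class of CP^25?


For any closed oriented manifold, <e(TM),[M]> = chi(M).
chi(CP^25) = 25+1 = 26

26


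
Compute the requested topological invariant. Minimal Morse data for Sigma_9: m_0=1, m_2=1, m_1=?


A perfect Morse function has m_k = b_k.
For Sigma_9: b_0=1, b_1=2g=18, b_2=1.
Saddles m_1 = 2g = 18

18


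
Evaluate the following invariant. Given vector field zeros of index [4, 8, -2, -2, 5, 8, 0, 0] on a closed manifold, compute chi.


Poincare-Hopf: chi(M) = sum of indices of zeros.
chi = (4) + (8) + (-2) + (-2) + (5) + (8) + (0) + (0) = 21

21


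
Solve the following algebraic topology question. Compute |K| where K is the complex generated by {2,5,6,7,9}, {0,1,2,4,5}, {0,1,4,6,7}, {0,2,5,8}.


Each maximal simplex on m vertices has 2^m - 1 nonempty faces.
Take the union (dedupe shared faces).
Total distinct faces = 88

88


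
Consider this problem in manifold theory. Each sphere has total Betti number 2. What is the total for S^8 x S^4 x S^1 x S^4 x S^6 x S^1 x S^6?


Total Betti number is multiplicative under products.
Each S^d (d>=1) has total Betti number 2.
There are 7 sphere factors.
Total = 2^7 = 128

128


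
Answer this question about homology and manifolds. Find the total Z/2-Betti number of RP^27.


H^k(RP^27; Z/2) = Z/2 for each 0 <= k <= 27.
Total dimension = 27 + 1 = 28

28


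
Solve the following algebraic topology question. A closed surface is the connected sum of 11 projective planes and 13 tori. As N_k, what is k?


Since a >= 1, the sum is non-orientable; each T^2 can be replaced by RP^2 # RP^2 (since T^2#RP^2 = 3RP^2).
Total crosscaps k = 11 + 2*13 = 37.
Check via chi: chi = 11*1 + 13*0 - (11+13-1)*2 = -35 = 2 - k = -35. Consistent.

37


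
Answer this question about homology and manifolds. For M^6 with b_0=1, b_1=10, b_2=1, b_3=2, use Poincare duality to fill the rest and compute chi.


By Poincare duality b_k = b_{6-k}, so full Betti numbers: b_0=1, b_1=10, b_2=1, b_3=2, b_4=1, b_5=10, b_6=1.
chi = sum (-1)^k b_k = -18

-18


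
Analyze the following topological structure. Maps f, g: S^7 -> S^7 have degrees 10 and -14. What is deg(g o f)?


Degree is multiplicative under composition: deg(g o f) = deg(g) * deg(f).
= -14 * 10 = -140

-140


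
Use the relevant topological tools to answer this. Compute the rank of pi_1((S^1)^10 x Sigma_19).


pi_1(A x B) = pi_1(A) x pi_1(B); rank of abelianization = b_1.
b_1(T^10) = 10, b_1(Sigma_19) = 2*19 = 38.
b_1(product) = 10 + 38 = 48

48


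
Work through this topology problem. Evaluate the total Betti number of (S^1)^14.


b_k(T^14) = C(14,k), so the sum over k is sum_k C(14,k) = 2^14.
Total = 2^14 = 16384

16384


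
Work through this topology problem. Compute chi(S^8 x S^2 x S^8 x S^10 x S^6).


chi is multiplicative: chi(X x Y) = chi(X) chi(Y).
Each even-dim sphere has chi = 2. There are 5 factors.
chi = 2^5 = 32

32


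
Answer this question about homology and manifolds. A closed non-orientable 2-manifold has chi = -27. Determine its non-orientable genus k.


chi = 2 - k for closed non-orientable surfaces with k crosscaps.
-27 = 2 - k
k = 2 - (-27) = 29

29


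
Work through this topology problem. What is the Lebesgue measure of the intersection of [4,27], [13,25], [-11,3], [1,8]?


Intersection = [max(a_i), min(b_i)] = [13, 3].
Since 13 > 3, the intersection is empty.
Length = 0

0


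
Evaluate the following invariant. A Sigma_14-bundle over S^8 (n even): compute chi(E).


chi(S^8) = 2 (n even), chi(Sigma_14) = 2 - 2*14 = -26.
chi(E) = 2 * (-26) = -52

-52


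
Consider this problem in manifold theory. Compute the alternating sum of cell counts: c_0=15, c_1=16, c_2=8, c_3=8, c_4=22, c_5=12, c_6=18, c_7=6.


chi = sum_k (-1)^k c_k.
= (-1)^0*15 + (-1)^1*16 + (-1)^2*8 + (-1)^3*8 + (-1)^4*22 + (-1)^5*12 + (-1)^6*18 + (-1)^7*6
= (15) + (-16) + (8) + (-8) + (22) + (-12) + (18) + (-6)
= 21

21


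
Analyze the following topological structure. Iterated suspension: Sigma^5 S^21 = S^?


Each suspension raises dimension by 1: Sigma S^n = S^{n+1}.
Sigma^5 S^21 = S^{21+5} = S^26

26


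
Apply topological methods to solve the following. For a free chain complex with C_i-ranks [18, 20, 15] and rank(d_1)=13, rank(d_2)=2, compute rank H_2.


rank H_k = rank(ker d_k) - rank(im d_{k+1}).
rank(ker d_2) = rank(C_2) - rank(d_2) = 15 - 2 = 13.
rank(im d_{2+1}) = 0.
rank H_2 = 13 - 0 = 13

13


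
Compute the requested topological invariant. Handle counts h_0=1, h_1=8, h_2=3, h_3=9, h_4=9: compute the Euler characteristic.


Handles of index k contribute (-1)^k to chi (same as CW cells).
chi = (1) + (-8) + (3) + (-9) + (9) = -4

-4


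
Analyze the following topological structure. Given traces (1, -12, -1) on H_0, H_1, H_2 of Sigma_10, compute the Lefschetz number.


L(f) = tr(f_0*) - tr(f_1*) + tr(f_2*).
= 1 - (-12) + (-1)
= 12

12


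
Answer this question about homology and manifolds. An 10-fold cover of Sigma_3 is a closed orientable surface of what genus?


For an n-sheeted cover: chi(E) = n * chi(B).
chi(Sigma_3) = 2 - 2*3 = -4.
chi(E) = 10 * (-4) = -40.
genus(E) = (2 - chi(E))/2 = (2 - (-40))/2 = 42/2 = 21

21


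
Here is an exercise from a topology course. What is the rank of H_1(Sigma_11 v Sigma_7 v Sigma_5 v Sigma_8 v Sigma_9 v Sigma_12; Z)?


For a wedge X v Y: reduced H_k(X v Y) = H_k(X) + H_k(Y).
Each Sigma_g contributes b_1 = 2g.
b_1 = 22 + 14 + 10 + 16 + 18 + 24 = 104

104


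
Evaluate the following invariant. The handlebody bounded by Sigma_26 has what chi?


A genus-g handlebody deformation retracts to a wedge of g circles.
chi(vee_g S^1) = 1 - g.
chi(H_26) = 1 - 26 = -25

-25


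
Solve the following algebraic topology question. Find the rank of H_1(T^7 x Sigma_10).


pi_1(A x B) = pi_1(A) x pi_1(B); rank of abelianization = b_1.
b_1(T^7) = 7, b_1(Sigma_10) = 2*10 = 20.
b_1(product) = 7 + 20 = 27

27


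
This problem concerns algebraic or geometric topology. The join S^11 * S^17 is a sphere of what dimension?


Join of spheres: S^m * S^n = S^{m+n+1}.
dim = 11 + 17 + 1 = 29

29


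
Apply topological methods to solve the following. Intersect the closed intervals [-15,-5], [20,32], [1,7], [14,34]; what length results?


Intersection = [max(a_i), min(b_i)] = [20, -5].
Since 20 > -5, the intersection is empty.
Length = 0

0


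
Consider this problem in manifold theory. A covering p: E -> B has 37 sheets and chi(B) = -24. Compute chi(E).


For a finite covering: chi(E) = (number of sheets) * chi(B).
chi(E) = 37 * (-24) = -888

-888


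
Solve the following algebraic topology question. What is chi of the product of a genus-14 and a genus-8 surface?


chi(Sigma_14) = 2 - 2*14 = -26
chi(Sigma_8) = 2 - 2*8 = -14
chi(product) = (-26) * (-14) = 364

364


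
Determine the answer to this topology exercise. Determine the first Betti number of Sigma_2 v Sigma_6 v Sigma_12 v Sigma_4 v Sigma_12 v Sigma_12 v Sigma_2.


For a wedge X v Y: reduced H_k(X v Y) = H_k(X) + H_k(Y).
Each Sigma_g contributes b_1 = 2g.
b_1 = 4 + 12 + 24 + 8 + 24 + 24 + 4 = 100

100


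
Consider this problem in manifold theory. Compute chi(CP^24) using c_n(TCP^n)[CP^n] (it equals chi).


For any closed oriented manifold, <e(TM),[M]> = chi(M).
chi(CP^24) = 24+1 = 25

25


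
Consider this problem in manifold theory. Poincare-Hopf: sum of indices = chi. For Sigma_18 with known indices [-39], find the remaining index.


Poincare-Hopf: sum of indices = chi(M).
chi(Sigma_18) = 2 - 2*18 = -34.
Sum of known indices = -39.
x = chi - (sum known) = -34 - (-39) = 5

5


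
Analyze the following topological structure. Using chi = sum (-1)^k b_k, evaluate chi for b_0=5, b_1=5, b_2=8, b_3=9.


chi = sum_k (-1)^k b_k.
= (5) + (-5) + (8) + (-9)
= -1

-1


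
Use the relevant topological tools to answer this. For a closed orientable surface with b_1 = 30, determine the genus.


For a closed orientable surface: b_1 = 2g.
30 = 2g
g = 30 / 2 = 15

15


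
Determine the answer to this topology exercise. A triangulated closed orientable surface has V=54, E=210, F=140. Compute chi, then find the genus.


chi = V - E + F = 54 - 210 + 140 = -16
For orientable closed surface: chi = 2 - 2g, so g = (2 - chi)/2.
g = (2 - (-16)) / 2 = 18 / 2 = 9

9


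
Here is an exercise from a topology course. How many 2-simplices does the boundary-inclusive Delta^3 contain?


Delta^3 has 3+1 vertices. A 2-face is a choice of 2+1 vertices.
f_2 = C(3+1, 2+1) = C(4,3) = 4

4


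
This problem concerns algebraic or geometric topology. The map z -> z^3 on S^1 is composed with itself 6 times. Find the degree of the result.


deg(f) = 3. Degree is multiplicative: deg(f^6) = (deg f)^6.
deg(f^6) = (3)^6 = 729

729


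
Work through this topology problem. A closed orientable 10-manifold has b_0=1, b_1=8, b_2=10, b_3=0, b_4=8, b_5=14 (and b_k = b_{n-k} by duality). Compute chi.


By Poincare duality b_k = b_{10-k}, so full Betti numbers: b_0=1, b_1=8, b_2=10, b_3=0, b_4=8, b_5=14, b_6=8, b_7=0, b_8=10, b_9=8, b_10=1.
chi = sum (-1)^k b_k = 8

8


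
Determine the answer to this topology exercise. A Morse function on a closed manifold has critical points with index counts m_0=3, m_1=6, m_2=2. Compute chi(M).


Morse theory: chi(M) = sum_k (-1)^k m_k where m_k = #(index-k critical points).
= (3) + (-6) + (2) = -1

-1


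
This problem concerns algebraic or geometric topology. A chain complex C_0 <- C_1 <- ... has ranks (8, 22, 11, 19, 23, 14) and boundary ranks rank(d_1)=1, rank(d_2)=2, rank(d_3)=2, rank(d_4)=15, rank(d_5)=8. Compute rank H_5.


rank H_k = rank(ker d_k) - rank(im d_{k+1}).
rank(ker d_5) = rank(C_5) - rank(d_5) = 14 - 8 = 6.
rank(im d_{5+1}) = 0.
rank H_5 = 6 - 0 = 6

6


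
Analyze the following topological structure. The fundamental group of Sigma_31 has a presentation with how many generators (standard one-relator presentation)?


Standard presentation: pi_1(Sigma_g) = <a_1,b_1,...,a_g,b_g | [a_1,b_1]...[a_g,b_g] = 1>.
Number of generators = 2g = 2*31 = 62

62


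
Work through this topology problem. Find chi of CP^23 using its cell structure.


CP^23 has one cell in each even dimension 0, 2, ..., 2*23 (23+1 cells total).
All cells are even-dimensional, so chi = number of cells.
chi = 23 + 1 = 24

24


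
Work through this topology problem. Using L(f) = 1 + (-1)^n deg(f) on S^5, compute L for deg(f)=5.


On S^5: L(f) = tr(f_0*) + (-1)^5 tr(f_5*) = 1 + (-1)^5 * deg(f).
L(f) = 1 + (-1)^5 * 5 = 1 + -5 = -4

-4


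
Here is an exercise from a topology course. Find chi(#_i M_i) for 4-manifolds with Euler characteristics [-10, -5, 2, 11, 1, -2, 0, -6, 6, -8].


For n-manifolds: chi(A#B) = chi(A) + chi(B) - chi(S^4).
chi(S^4) = 1 + (-1)^4 = 2.
chi(#) = (sum chi_i) - (10-1)*chi(S^4) = -11 - 9*2 = -29

-29


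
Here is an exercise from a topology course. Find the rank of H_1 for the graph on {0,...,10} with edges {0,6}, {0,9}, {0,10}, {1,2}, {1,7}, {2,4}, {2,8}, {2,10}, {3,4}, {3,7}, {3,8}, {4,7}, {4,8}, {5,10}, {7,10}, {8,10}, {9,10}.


b_1 = E - V + (number of components).
E = 17, V = 11, components = 1.
b_1 = 17 - 11 + 1 = 7

7


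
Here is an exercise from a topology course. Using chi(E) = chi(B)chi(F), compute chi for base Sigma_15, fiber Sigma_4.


For a fiber bundle F -> E -> B (with CW structure): chi(E) = chi(B) * chi(F).
chi(Sigma_15) = -28, chi(Sigma_4) = -6.
chi(E) = (-28) * (-6) = 168

168


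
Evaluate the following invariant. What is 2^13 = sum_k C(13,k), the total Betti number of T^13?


b_k(T^13) = C(13,k), so the sum over k is sum_k C(13,k) = 2^13.
Total = 2^13 = 8192

8192


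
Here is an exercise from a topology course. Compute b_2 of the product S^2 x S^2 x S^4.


Each S^d has Poincare polynomial 1 + t^d.
The product S^2 x S^2 x S^4 has Poincare polynomial prod(1+t^d_i).
Expanding: b_0=1, b_2=2, b_4=2, b_6=2, b_8=1.
b_2 = 2

2


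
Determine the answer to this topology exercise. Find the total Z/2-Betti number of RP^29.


H^k(RP^29; Z/2) = Z/2 for each 0 <= k <= 29.
Total dimension = 29 + 1 = 30

30


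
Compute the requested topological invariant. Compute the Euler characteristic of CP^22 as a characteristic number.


For any closed oriented manifold, <e(TM),[M]> = chi(M).
chi(CP^22) = 22+1 = 23

23


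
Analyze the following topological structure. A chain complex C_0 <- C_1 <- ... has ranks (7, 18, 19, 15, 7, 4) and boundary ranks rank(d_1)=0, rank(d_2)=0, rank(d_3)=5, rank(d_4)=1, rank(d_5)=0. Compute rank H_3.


rank H_k = rank(ker d_k) - rank(im d_{k+1}).
rank(ker d_3) = rank(C_3) - rank(d_3) = 15 - 5 = 10.
rank(im d_{3+1}) = 1.
rank H_3 = 10 - 1 = 9

9


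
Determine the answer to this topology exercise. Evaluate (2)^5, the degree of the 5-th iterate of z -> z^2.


deg(f) = 2. Degree is multiplicative: deg(f^5) = (deg f)^5.
deg(f^5) = (2)^5 = 32

32


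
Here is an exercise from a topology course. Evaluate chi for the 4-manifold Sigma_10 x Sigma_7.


chi(Sigma_10) = 2 - 2*10 = -18
chi(Sigma_7) = 2 - 2*7 = -12
chi(product) = (-18) * (-12) = 216

216


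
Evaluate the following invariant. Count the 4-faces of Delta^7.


Delta^7 has 7+1 vertices. A 4-face is a choice of 4+1 vertices.
f_4 = C(7+1, 4+1) = C(8,5) = 56

56


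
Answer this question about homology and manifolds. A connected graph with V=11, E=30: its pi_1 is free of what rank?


For a connected graph: rank(pi_1) = b_1 = E - V + 1 = 1 - chi.
chi = V - E = 11 - 30 = -19.
rank = 1 - (-19) = 30 - 11 + 1 = 20

20


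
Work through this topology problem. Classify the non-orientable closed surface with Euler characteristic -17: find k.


chi = 2 - k for closed non-orientable surfaces with k crosscaps.
-17 = 2 - k
k = 2 - (-17) = 19

19


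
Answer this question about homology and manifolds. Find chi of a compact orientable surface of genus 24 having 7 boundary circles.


For a compact orientable surface with genus g and b boundary components: chi = 2 - 2g - b.
chi = 2 - 2*24 - 7 = 2 - 48 - 7 = -53

-53


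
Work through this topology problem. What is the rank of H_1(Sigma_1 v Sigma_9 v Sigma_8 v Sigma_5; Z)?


For a wedge X v Y: reduced H_k(X v Y) = H_k(X) + H_k(Y).
Each Sigma_g contributes b_1 = 2g.
b_1 = 2 + 18 + 16 + 10 = 46

46


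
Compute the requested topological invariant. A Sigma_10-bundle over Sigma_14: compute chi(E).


For a fiber bundle F -> E -> B (with CW structure): chi(E) = chi(B) * chi(F).
chi(Sigma_14) = -26, chi(Sigma_10) = -18.
chi(E) = (-26) * (-18) = 468

468


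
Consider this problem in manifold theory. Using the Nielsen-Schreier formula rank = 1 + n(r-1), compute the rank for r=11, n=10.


Nielsen-Schreier: an index-n subgroup of F_r is free of rank 1 + n(r-1).
Equivalently: chi(cover) = n*chi(base); chi(vee_r S^1) = 1 - 11 = -10.
chi(E) = 10*(-10) = -100; rank = 1 - chi(E) = 1 - (-100) = 101.
rank = 1 + 10*(11-1) = 1 + 100 = 101

101


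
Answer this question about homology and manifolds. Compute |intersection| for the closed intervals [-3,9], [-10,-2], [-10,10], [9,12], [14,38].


Intersection = [max(a_i), min(b_i)] = [14, -2].
Since 14 > -2, the intersection is empty.
Length = 0

0


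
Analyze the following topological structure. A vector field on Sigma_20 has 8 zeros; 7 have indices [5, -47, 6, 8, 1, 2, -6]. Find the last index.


Poincare-Hopf: sum of indices = chi(M).
chi(Sigma_20) = 2 - 2*20 = -38.
Sum of known indices = -31.
x = chi - (sum known) = -38 - (-31) = -7

-7


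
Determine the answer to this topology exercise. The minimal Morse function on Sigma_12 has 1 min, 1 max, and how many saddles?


A perfect Morse function has m_k = b_k.
For Sigma_12: b_0=1, b_1=2g=24, b_2=1.
Saddles m_1 = 2g = 24

24


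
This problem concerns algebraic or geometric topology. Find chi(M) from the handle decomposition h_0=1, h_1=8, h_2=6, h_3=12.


Handles of index k contribute (-1)^k to chi (same as CW cells).
chi = (1) + (-8) + (6) + (-12) = -13

-13


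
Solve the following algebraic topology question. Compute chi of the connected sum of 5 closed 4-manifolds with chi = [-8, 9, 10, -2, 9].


For n-manifolds: chi(A#B) = chi(A) + chi(B) - chi(S^4).
chi(S^4) = 1 + (-1)^4 = 2.
chi(#) = (sum chi_i) - (5-1)*chi(S^4) = 18 - 4*2 = 10

10


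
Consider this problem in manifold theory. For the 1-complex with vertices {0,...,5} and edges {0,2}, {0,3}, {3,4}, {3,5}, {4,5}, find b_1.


b_1 = E - V + (number of components).
E = 5, V = 6, components = 2.
b_1 = 5 - 6 + 2 = 1

1


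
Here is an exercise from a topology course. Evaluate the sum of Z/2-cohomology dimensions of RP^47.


H^k(RP^47; Z/2) = Z/2 for each 0 <= k <= 47.
Total dimension = 47 + 1 = 48

48


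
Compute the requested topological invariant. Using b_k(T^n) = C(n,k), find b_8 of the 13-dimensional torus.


By the Kunneth formula, b_k(T^n) = C(n,k).
b_8(T^13) = C(13,8).
C(13,8) = 13!/(8!*5!) = 1287

1287


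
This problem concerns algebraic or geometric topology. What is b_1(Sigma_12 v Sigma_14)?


For a wedge: H_1(A v B) = H_1(A) + H_1(B).
b_1(Sigma_12) = 24, b_1(Sigma_14) = 28.
b_1 = 24 + 28 = 52

52


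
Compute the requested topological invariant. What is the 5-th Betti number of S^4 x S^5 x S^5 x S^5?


Each S^d has Poincare polynomial 1 + t^d.
The product S^4 x S^5 x S^5 x S^5 has Poincare polynomial prod(1+t^d_i).
Expanding: b_0=1, b_4=1, b_5=3, b_9=3, b_10=3, b_14=3, b_15=1, b_19=1.
b_5 = 3

3


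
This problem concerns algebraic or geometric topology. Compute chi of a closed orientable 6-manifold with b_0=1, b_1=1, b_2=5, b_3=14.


By Poincare duality b_k = b_{6-k}, so full Betti numbers: b_0=1, b_1=1, b_2=5, b_3=14, b_4=5, b_5=1, b_6=1.
chi = sum (-1)^k b_k = -4

-4


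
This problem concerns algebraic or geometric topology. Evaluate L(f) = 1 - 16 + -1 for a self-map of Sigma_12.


L(f) = tr(f_0*) - tr(f_1*) + tr(f_2*).
= 1 - (16) + (-1)
= -16

-16


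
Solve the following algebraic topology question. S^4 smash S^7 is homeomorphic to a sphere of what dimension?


S^m ^ S^n = S^{m+n}.
k = 4 + 7 = 11

11


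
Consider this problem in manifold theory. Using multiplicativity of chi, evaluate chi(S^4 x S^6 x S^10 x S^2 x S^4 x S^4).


chi is multiplicative: chi(X x Y) = chi(X) chi(Y).
Each even-dim sphere has chi = 2. There are 6 factors.
chi = 2^6 = 64

64


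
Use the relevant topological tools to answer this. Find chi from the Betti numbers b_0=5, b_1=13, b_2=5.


chi = sum_k (-1)^k b_k.
= (5) + (-13) + (5)
= -3

-3


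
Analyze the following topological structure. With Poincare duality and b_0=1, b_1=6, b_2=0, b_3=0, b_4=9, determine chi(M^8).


By Poincare duality b_k = b_{8-k}, so full Betti numbers: b_0=1, b_1=6, b_2=0, b_3=0, b_4=9, b_5=0, b_6=0, b_7=6, b_8=1.
chi = sum (-1)^k b_k = -1

-1


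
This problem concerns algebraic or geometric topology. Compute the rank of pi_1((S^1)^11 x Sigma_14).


pi_1(A x B) = pi_1(A) x pi_1(B); rank of abelianization = b_1.
b_1(T^11) = 11, b_1(Sigma_14) = 2*14 = 28.
b_1(product) = 11 + 28 = 39

39


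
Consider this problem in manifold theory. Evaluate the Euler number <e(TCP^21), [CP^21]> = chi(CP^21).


For any closed oriented manifold, <e(TM),[M]> = chi(M).
chi(CP^21) = 21+1 = 22

22


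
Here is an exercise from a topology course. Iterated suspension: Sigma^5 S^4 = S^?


Each suspension raises dimension by 1: Sigma S^n = S^{n+1}.
Sigma^5 S^4 = S^{4+5} = S^9

9


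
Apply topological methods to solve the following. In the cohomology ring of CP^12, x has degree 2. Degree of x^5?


|x| = 2 in H^*(CP^n).
|x^5| = 5 * |x| = 5 * 2 = 10

10


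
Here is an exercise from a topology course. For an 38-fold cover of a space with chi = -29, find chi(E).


For a finite covering: chi(E) = (number of sheets) * chi(B).
chi(E) = 38 * (-29) = -1102

-1102


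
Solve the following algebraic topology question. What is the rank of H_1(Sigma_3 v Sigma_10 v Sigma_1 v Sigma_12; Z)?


For a wedge X v Y: reduced H_k(X v Y) = H_k(X) + H_k(Y).
Each Sigma_g contributes b_1 = 2g.
b_1 = 6 + 20 + 2 + 24 = 52

52


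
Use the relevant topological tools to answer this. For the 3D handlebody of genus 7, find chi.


A genus-g handlebody deformation retracts to a wedge of g circles.
chi(vee_g S^1) = 1 - g.
chi(H_7) = 1 - 7 = -6

-6


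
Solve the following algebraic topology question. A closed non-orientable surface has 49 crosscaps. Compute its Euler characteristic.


For a non-orientable closed surface with k crosscaps: chi = 2 - k.
Here k = 49.
chi = 2 - 49 = -47

-47


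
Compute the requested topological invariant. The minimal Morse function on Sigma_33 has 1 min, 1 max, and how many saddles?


A perfect Morse function has m_k = b_k.
For Sigma_33: b_0=1, b_1=2g=66, b_2=1.
Saddles m_1 = 2g = 66

66
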